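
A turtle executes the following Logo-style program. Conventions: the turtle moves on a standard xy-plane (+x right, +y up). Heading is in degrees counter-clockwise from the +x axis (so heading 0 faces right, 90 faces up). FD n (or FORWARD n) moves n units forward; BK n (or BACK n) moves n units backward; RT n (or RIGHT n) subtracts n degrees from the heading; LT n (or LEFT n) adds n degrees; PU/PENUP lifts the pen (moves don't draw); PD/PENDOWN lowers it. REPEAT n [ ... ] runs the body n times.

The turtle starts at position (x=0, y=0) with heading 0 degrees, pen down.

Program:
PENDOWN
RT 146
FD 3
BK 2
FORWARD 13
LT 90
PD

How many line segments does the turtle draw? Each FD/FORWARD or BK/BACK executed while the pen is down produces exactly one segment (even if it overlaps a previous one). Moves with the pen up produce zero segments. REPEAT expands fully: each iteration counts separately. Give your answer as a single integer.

Answer: 3

Derivation:
Executing turtle program step by step:
Start: pos=(0,0), heading=0, pen down
PD: pen down
RT 146: heading 0 -> 214
FD 3: (0,0) -> (-2.487,-1.678) [heading=214, draw]
BK 2: (-2.487,-1.678) -> (-0.829,-0.559) [heading=214, draw]
FD 13: (-0.829,-0.559) -> (-11.607,-7.829) [heading=214, draw]
LT 90: heading 214 -> 304
PD: pen down
Final: pos=(-11.607,-7.829), heading=304, 3 segment(s) drawn
Segments drawn: 3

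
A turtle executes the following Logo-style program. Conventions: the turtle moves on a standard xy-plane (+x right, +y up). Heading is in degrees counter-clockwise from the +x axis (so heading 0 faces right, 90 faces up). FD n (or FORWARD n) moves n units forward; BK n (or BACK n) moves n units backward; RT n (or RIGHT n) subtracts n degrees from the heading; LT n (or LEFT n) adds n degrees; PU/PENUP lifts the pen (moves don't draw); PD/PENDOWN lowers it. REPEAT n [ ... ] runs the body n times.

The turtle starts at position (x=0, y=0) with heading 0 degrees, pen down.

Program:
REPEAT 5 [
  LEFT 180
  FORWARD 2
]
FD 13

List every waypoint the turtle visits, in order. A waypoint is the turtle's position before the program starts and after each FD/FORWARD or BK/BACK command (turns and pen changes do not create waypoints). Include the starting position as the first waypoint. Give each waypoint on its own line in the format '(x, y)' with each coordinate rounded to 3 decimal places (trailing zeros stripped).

Executing turtle program step by step:
Start: pos=(0,0), heading=0, pen down
REPEAT 5 [
  -- iteration 1/5 --
  LT 180: heading 0 -> 180
  FD 2: (0,0) -> (-2,0) [heading=180, draw]
  -- iteration 2/5 --
  LT 180: heading 180 -> 0
  FD 2: (-2,0) -> (0,0) [heading=0, draw]
  -- iteration 3/5 --
  LT 180: heading 0 -> 180
  FD 2: (0,0) -> (-2,0) [heading=180, draw]
  -- iteration 4/5 --
  LT 180: heading 180 -> 0
  FD 2: (-2,0) -> (0,0) [heading=0, draw]
  -- iteration 5/5 --
  LT 180: heading 0 -> 180
  FD 2: (0,0) -> (-2,0) [heading=180, draw]
]
FD 13: (-2,0) -> (-15,0) [heading=180, draw]
Final: pos=(-15,0), heading=180, 6 segment(s) drawn
Waypoints (7 total):
(0, 0)
(-2, 0)
(0, 0)
(-2, 0)
(0, 0)
(-2, 0)
(-15, 0)

Answer: (0, 0)
(-2, 0)
(0, 0)
(-2, 0)
(0, 0)
(-2, 0)
(-15, 0)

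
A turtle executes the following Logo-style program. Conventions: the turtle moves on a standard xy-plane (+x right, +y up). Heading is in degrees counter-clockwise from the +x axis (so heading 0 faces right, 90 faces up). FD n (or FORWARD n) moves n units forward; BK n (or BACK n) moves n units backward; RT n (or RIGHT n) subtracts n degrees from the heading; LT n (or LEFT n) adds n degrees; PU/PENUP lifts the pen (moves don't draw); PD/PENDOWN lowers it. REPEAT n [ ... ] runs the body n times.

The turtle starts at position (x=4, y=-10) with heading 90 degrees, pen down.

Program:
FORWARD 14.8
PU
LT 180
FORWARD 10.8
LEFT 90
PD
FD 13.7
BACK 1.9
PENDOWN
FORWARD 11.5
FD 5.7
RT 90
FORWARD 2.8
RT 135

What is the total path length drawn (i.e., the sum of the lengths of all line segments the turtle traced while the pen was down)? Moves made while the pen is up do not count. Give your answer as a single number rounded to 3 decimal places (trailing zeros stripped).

Answer: 50.4

Derivation:
Executing turtle program step by step:
Start: pos=(4,-10), heading=90, pen down
FD 14.8: (4,-10) -> (4,4.8) [heading=90, draw]
PU: pen up
LT 180: heading 90 -> 270
FD 10.8: (4,4.8) -> (4,-6) [heading=270, move]
LT 90: heading 270 -> 0
PD: pen down
FD 13.7: (4,-6) -> (17.7,-6) [heading=0, draw]
BK 1.9: (17.7,-6) -> (15.8,-6) [heading=0, draw]
PD: pen down
FD 11.5: (15.8,-6) -> (27.3,-6) [heading=0, draw]
FD 5.7: (27.3,-6) -> (33,-6) [heading=0, draw]
RT 90: heading 0 -> 270
FD 2.8: (33,-6) -> (33,-8.8) [heading=270, draw]
RT 135: heading 270 -> 135
Final: pos=(33,-8.8), heading=135, 6 segment(s) drawn

Segment lengths:
  seg 1: (4,-10) -> (4,4.8), length = 14.8
  seg 2: (4,-6) -> (17.7,-6), length = 13.7
  seg 3: (17.7,-6) -> (15.8,-6), length = 1.9
  seg 4: (15.8,-6) -> (27.3,-6), length = 11.5
  seg 5: (27.3,-6) -> (33,-6), length = 5.7
  seg 6: (33,-6) -> (33,-8.8), length = 2.8
Total = 50.4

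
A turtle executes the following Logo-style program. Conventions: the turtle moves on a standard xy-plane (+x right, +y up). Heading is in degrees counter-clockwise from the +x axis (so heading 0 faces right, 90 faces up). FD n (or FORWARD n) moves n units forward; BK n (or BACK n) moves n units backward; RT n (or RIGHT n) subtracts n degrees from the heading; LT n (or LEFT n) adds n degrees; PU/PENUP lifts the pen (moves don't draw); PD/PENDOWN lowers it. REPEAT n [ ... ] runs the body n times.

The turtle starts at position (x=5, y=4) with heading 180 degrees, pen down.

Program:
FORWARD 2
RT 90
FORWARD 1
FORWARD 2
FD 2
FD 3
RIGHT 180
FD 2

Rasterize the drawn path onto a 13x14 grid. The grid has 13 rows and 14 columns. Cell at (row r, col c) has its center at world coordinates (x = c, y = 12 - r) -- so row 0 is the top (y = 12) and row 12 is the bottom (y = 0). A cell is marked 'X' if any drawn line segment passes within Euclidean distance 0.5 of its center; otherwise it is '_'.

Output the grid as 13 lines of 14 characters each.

Answer: ___X__________
___X__________
___X__________
___X__________
___X__________
___X__________
___X__________
___X__________
___XXX________
______________
______________
______________
______________

Derivation:
Segment 0: (5,4) -> (3,4)
Segment 1: (3,4) -> (3,5)
Segment 2: (3,5) -> (3,7)
Segment 3: (3,7) -> (3,9)
Segment 4: (3,9) -> (3,12)
Segment 5: (3,12) -> (3,10)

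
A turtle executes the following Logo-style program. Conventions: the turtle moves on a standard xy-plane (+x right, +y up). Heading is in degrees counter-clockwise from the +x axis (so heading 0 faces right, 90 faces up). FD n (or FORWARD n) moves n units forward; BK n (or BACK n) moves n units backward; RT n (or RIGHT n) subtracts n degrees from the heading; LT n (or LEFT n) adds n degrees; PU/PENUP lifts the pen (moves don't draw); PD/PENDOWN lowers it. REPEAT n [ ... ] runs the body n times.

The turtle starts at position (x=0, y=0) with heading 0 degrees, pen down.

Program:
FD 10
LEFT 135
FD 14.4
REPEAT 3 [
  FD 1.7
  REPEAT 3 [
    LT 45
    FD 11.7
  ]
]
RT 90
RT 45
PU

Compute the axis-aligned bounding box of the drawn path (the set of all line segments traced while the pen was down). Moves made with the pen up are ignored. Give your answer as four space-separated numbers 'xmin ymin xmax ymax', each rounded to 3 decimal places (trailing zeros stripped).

Answer: -21.358 -18.562 10 11.384

Derivation:
Executing turtle program step by step:
Start: pos=(0,0), heading=0, pen down
FD 10: (0,0) -> (10,0) [heading=0, draw]
LT 135: heading 0 -> 135
FD 14.4: (10,0) -> (-0.182,10.182) [heading=135, draw]
REPEAT 3 [
  -- iteration 1/3 --
  FD 1.7: (-0.182,10.182) -> (-1.384,11.384) [heading=135, draw]
  REPEAT 3 [
    -- iteration 1/3 --
    LT 45: heading 135 -> 180
    FD 11.7: (-1.384,11.384) -> (-13.084,11.384) [heading=180, draw]
    -- iteration 2/3 --
    LT 45: heading 180 -> 225
    FD 11.7: (-13.084,11.384) -> (-21.358,3.111) [heading=225, draw]
    -- iteration 3/3 --
    LT 45: heading 225 -> 270
    FD 11.7: (-21.358,3.111) -> (-21.358,-8.589) [heading=270, draw]
  ]
  -- iteration 2/3 --
  FD 1.7: (-21.358,-8.589) -> (-21.358,-10.289) [heading=270, draw]
  REPEAT 3 [
    -- iteration 1/3 --
    LT 45: heading 270 -> 315
    FD 11.7: (-21.358,-10.289) -> (-13.084,-18.562) [heading=315, draw]
    -- iteration 2/3 --
    LT 45: heading 315 -> 0
    FD 11.7: (-13.084,-18.562) -> (-1.384,-18.562) [heading=0, draw]
    -- iteration 3/3 --
    LT 45: heading 0 -> 45
    FD 11.7: (-1.384,-18.562) -> (6.889,-10.289) [heading=45, draw]
  ]
  -- iteration 3/3 --
  FD 1.7: (6.889,-10.289) -> (8.091,-9.087) [heading=45, draw]
  REPEAT 3 [
    -- iteration 1/3 --
    LT 45: heading 45 -> 90
    FD 11.7: (8.091,-9.087) -> (8.091,2.613) [heading=90, draw]
    -- iteration 2/3 --
    LT 45: heading 90 -> 135
    FD 11.7: (8.091,2.613) -> (-0.182,10.887) [heading=135, draw]
    -- iteration 3/3 --
    LT 45: heading 135 -> 180
    FD 11.7: (-0.182,10.887) -> (-11.882,10.887) [heading=180, draw]
  ]
]
RT 90: heading 180 -> 90
RT 45: heading 90 -> 45
PU: pen up
Final: pos=(-11.882,10.887), heading=45, 14 segment(s) drawn

Segment endpoints: x in {-21.358, -21.358, -13.084, -13.084, -11.882, -1.384, -1.384, -0.182, -0.182, 0, 6.889, 8.091, 8.091, 10}, y in {-18.562, -18.562, -10.289, -10.289, -9.087, -8.589, 0, 2.613, 3.111, 10.182, 10.887, 10.887, 11.384, 11.384}
xmin=-21.358, ymin=-18.562, xmax=10, ymax=11.384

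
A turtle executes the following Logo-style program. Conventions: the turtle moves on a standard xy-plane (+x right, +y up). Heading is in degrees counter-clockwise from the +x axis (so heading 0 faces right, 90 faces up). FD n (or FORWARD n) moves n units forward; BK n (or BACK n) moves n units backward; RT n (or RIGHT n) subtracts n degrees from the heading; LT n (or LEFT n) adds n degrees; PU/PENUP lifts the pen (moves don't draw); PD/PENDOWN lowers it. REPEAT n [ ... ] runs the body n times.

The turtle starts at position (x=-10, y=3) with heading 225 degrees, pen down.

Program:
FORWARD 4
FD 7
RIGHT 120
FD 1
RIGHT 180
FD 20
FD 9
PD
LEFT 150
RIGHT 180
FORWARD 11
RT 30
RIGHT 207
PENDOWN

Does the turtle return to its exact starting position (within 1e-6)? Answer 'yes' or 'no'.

Answer: no

Derivation:
Executing turtle program step by step:
Start: pos=(-10,3), heading=225, pen down
FD 4: (-10,3) -> (-12.828,0.172) [heading=225, draw]
FD 7: (-12.828,0.172) -> (-17.778,-4.778) [heading=225, draw]
RT 120: heading 225 -> 105
FD 1: (-17.778,-4.778) -> (-18.037,-3.812) [heading=105, draw]
RT 180: heading 105 -> 285
FD 20: (-18.037,-3.812) -> (-12.861,-23.131) [heading=285, draw]
FD 9: (-12.861,-23.131) -> (-10.531,-31.824) [heading=285, draw]
PD: pen down
LT 150: heading 285 -> 75
RT 180: heading 75 -> 255
FD 11: (-10.531,-31.824) -> (-13.378,-42.449) [heading=255, draw]
RT 30: heading 255 -> 225
RT 207: heading 225 -> 18
PD: pen down
Final: pos=(-13.378,-42.449), heading=18, 6 segment(s) drawn

Start position: (-10, 3)
Final position: (-13.378, -42.449)
Distance = 45.575; >= 1e-6 -> NOT closed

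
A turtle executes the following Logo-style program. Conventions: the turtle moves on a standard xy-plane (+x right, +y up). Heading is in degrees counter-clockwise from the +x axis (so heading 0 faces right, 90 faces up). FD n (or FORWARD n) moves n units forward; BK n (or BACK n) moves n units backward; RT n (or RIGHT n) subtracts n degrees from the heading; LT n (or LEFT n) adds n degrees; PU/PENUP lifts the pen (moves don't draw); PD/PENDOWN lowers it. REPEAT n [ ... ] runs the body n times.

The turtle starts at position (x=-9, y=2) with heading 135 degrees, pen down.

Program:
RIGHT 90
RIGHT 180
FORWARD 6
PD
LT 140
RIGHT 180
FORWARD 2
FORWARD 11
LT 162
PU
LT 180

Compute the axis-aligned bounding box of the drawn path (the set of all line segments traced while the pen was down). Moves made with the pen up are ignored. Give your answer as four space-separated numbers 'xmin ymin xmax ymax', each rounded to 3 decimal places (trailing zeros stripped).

Answer: -26.193 -3.376 -9 2

Derivation:
Executing turtle program step by step:
Start: pos=(-9,2), heading=135, pen down
RT 90: heading 135 -> 45
RT 180: heading 45 -> 225
FD 6: (-9,2) -> (-13.243,-2.243) [heading=225, draw]
PD: pen down
LT 140: heading 225 -> 5
RT 180: heading 5 -> 185
FD 2: (-13.243,-2.243) -> (-15.235,-2.417) [heading=185, draw]
FD 11: (-15.235,-2.417) -> (-26.193,-3.376) [heading=185, draw]
LT 162: heading 185 -> 347
PU: pen up
LT 180: heading 347 -> 167
Final: pos=(-26.193,-3.376), heading=167, 3 segment(s) drawn

Segment endpoints: x in {-26.193, -15.235, -13.243, -9}, y in {-3.376, -2.417, -2.243, 2}
xmin=-26.193, ymin=-3.376, xmax=-9, ymax=2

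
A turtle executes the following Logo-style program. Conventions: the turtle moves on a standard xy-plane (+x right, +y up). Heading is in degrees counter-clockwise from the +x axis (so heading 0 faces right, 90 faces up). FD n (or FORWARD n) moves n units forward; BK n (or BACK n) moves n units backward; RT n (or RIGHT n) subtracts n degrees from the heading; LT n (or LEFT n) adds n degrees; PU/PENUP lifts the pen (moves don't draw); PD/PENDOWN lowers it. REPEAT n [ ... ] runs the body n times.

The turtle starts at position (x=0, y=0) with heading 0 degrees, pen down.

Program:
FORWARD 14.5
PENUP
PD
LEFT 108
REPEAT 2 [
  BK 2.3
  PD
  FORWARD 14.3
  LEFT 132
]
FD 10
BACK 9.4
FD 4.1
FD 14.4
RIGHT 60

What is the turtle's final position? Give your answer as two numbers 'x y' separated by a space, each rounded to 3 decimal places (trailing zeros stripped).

Answer: 23.474 4.991

Derivation:
Executing turtle program step by step:
Start: pos=(0,0), heading=0, pen down
FD 14.5: (0,0) -> (14.5,0) [heading=0, draw]
PU: pen up
PD: pen down
LT 108: heading 0 -> 108
REPEAT 2 [
  -- iteration 1/2 --
  BK 2.3: (14.5,0) -> (15.211,-2.187) [heading=108, draw]
  PD: pen down
  FD 14.3: (15.211,-2.187) -> (10.792,11.413) [heading=108, draw]
  LT 132: heading 108 -> 240
  -- iteration 2/2 --
  BK 2.3: (10.792,11.413) -> (11.942,13.405) [heading=240, draw]
  PD: pen down
  FD 14.3: (11.942,13.405) -> (4.792,1.02) [heading=240, draw]
  LT 132: heading 240 -> 12
]
FD 10: (4.792,1.02) -> (14.573,3.099) [heading=12, draw]
BK 9.4: (14.573,3.099) -> (5.379,1.145) [heading=12, draw]
FD 4.1: (5.379,1.145) -> (9.389,1.998) [heading=12, draw]
FD 14.4: (9.389,1.998) -> (23.474,4.991) [heading=12, draw]
RT 60: heading 12 -> 312
Final: pos=(23.474,4.991), heading=312, 9 segment(s) drawn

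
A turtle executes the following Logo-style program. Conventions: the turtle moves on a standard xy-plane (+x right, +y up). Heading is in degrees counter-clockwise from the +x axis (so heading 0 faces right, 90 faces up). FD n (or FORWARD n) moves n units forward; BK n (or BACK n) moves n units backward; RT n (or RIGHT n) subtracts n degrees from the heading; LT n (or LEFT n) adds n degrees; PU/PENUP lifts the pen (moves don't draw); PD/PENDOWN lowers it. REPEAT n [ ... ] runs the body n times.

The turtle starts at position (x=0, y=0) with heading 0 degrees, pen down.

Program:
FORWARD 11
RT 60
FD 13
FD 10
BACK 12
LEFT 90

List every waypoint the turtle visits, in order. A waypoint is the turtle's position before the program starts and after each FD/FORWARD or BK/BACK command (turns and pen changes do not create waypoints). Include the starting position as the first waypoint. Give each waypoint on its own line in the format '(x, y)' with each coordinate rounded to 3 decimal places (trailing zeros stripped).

Executing turtle program step by step:
Start: pos=(0,0), heading=0, pen down
FD 11: (0,0) -> (11,0) [heading=0, draw]
RT 60: heading 0 -> 300
FD 13: (11,0) -> (17.5,-11.258) [heading=300, draw]
FD 10: (17.5,-11.258) -> (22.5,-19.919) [heading=300, draw]
BK 12: (22.5,-19.919) -> (16.5,-9.526) [heading=300, draw]
LT 90: heading 300 -> 30
Final: pos=(16.5,-9.526), heading=30, 4 segment(s) drawn
Waypoints (5 total):
(0, 0)
(11, 0)
(17.5, -11.258)
(22.5, -19.919)
(16.5, -9.526)

Answer: (0, 0)
(11, 0)
(17.5, -11.258)
(22.5, -19.919)
(16.5, -9.526)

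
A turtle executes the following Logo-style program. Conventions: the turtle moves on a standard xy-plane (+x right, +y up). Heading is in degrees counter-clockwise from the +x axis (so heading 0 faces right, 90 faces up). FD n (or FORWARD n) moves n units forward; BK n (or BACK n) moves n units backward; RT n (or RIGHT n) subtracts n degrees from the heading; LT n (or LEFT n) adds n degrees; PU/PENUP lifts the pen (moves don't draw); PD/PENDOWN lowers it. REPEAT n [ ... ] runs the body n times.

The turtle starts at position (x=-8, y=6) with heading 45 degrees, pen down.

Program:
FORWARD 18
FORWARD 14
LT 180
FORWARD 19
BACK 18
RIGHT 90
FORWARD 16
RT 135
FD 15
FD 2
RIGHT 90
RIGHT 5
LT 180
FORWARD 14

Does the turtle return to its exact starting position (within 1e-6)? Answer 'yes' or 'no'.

Answer: no

Derivation:
Executing turtle program step by step:
Start: pos=(-8,6), heading=45, pen down
FD 18: (-8,6) -> (4.728,18.728) [heading=45, draw]
FD 14: (4.728,18.728) -> (14.627,28.627) [heading=45, draw]
LT 180: heading 45 -> 225
FD 19: (14.627,28.627) -> (1.192,15.192) [heading=225, draw]
BK 18: (1.192,15.192) -> (13.92,27.92) [heading=225, draw]
RT 90: heading 225 -> 135
FD 16: (13.92,27.92) -> (2.607,39.234) [heading=135, draw]
RT 135: heading 135 -> 0
FD 15: (2.607,39.234) -> (17.607,39.234) [heading=0, draw]
FD 2: (17.607,39.234) -> (19.607,39.234) [heading=0, draw]
RT 90: heading 0 -> 270
RT 5: heading 270 -> 265
LT 180: heading 265 -> 85
FD 14: (19.607,39.234) -> (20.827,53.181) [heading=85, draw]
Final: pos=(20.827,53.181), heading=85, 8 segment(s) drawn

Start position: (-8, 6)
Final position: (20.827, 53.181)
Distance = 55.29; >= 1e-6 -> NOT closed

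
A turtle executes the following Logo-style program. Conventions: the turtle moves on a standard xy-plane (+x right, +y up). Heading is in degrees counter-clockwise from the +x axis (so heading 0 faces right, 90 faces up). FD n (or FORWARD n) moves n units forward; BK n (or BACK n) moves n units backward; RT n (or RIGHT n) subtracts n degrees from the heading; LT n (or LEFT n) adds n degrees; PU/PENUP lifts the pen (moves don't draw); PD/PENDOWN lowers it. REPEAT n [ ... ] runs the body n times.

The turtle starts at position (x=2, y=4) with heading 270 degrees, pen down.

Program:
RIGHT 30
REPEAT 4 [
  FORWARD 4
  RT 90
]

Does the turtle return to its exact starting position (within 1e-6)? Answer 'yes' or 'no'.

Answer: yes

Derivation:
Executing turtle program step by step:
Start: pos=(2,4), heading=270, pen down
RT 30: heading 270 -> 240
REPEAT 4 [
  -- iteration 1/4 --
  FD 4: (2,4) -> (0,0.536) [heading=240, draw]
  RT 90: heading 240 -> 150
  -- iteration 2/4 --
  FD 4: (0,0.536) -> (-3.464,2.536) [heading=150, draw]
  RT 90: heading 150 -> 60
  -- iteration 3/4 --
  FD 4: (-3.464,2.536) -> (-1.464,6) [heading=60, draw]
  RT 90: heading 60 -> 330
  -- iteration 4/4 --
  FD 4: (-1.464,6) -> (2,4) [heading=330, draw]
  RT 90: heading 330 -> 240
]
Final: pos=(2,4), heading=240, 4 segment(s) drawn

Start position: (2, 4)
Final position: (2, 4)
Distance = 0; < 1e-6 -> CLOSED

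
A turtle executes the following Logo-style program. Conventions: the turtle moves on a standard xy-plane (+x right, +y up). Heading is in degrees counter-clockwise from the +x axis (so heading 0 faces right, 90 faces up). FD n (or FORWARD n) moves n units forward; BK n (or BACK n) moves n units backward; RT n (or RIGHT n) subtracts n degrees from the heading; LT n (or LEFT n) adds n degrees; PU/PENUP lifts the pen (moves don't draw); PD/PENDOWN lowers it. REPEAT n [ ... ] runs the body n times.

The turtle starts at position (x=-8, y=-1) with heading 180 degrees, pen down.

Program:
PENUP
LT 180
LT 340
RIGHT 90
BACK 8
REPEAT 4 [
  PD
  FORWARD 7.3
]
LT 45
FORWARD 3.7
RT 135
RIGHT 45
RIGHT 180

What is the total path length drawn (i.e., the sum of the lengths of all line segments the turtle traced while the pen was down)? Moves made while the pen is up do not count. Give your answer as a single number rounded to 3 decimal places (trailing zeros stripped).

Answer: 32.9

Derivation:
Executing turtle program step by step:
Start: pos=(-8,-1), heading=180, pen down
PU: pen up
LT 180: heading 180 -> 0
LT 340: heading 0 -> 340
RT 90: heading 340 -> 250
BK 8: (-8,-1) -> (-5.264,6.518) [heading=250, move]
REPEAT 4 [
  -- iteration 1/4 --
  PD: pen down
  FD 7.3: (-5.264,6.518) -> (-7.761,-0.342) [heading=250, draw]
  -- iteration 2/4 --
  PD: pen down
  FD 7.3: (-7.761,-0.342) -> (-10.257,-7.202) [heading=250, draw]
  -- iteration 3/4 --
  PD: pen down
  FD 7.3: (-10.257,-7.202) -> (-12.754,-14.062) [heading=250, draw]
  -- iteration 4/4 --
  PD: pen down
  FD 7.3: (-12.754,-14.062) -> (-15.251,-20.921) [heading=250, draw]
]
LT 45: heading 250 -> 295
FD 3.7: (-15.251,-20.921) -> (-13.687,-24.275) [heading=295, draw]
RT 135: heading 295 -> 160
RT 45: heading 160 -> 115
RT 180: heading 115 -> 295
Final: pos=(-13.687,-24.275), heading=295, 5 segment(s) drawn

Segment lengths:
  seg 1: (-5.264,6.518) -> (-7.761,-0.342), length = 7.3
  seg 2: (-7.761,-0.342) -> (-10.257,-7.202), length = 7.3
  seg 3: (-10.257,-7.202) -> (-12.754,-14.062), length = 7.3
  seg 4: (-12.754,-14.062) -> (-15.251,-20.921), length = 7.3
  seg 5: (-15.251,-20.921) -> (-13.687,-24.275), length = 3.7
Total = 32.9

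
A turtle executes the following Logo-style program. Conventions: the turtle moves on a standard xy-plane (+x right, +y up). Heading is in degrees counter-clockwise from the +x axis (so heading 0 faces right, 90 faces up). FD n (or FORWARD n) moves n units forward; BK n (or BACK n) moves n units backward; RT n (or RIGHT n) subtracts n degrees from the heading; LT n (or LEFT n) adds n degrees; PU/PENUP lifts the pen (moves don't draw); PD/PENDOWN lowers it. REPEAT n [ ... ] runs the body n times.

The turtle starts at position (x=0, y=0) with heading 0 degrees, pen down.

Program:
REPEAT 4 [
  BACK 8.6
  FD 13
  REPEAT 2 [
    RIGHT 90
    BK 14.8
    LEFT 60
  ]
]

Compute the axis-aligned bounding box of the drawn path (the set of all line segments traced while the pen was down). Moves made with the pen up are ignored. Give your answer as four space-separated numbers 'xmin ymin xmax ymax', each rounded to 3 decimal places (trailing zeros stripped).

Executing turtle program step by step:
Start: pos=(0,0), heading=0, pen down
REPEAT 4 [
  -- iteration 1/4 --
  BK 8.6: (0,0) -> (-8.6,0) [heading=0, draw]
  FD 13: (-8.6,0) -> (4.4,0) [heading=0, draw]
  REPEAT 2 [
    -- iteration 1/2 --
    RT 90: heading 0 -> 270
    BK 14.8: (4.4,0) -> (4.4,14.8) [heading=270, draw]
    LT 60: heading 270 -> 330
    -- iteration 2/2 --
    RT 90: heading 330 -> 240
    BK 14.8: (4.4,14.8) -> (11.8,27.617) [heading=240, draw]
    LT 60: heading 240 -> 300
  ]
  -- iteration 2/4 --
  BK 8.6: (11.8,27.617) -> (7.5,35.065) [heading=300, draw]
  FD 13: (7.5,35.065) -> (14,23.807) [heading=300, draw]
  REPEAT 2 [
    -- iteration 1/2 --
    RT 90: heading 300 -> 210
    BK 14.8: (14,23.807) -> (26.817,31.207) [heading=210, draw]
    LT 60: heading 210 -> 270
    -- iteration 2/2 --
    RT 90: heading 270 -> 180
    BK 14.8: (26.817,31.207) -> (41.617,31.207) [heading=180, draw]
    LT 60: heading 180 -> 240
  ]
  -- iteration 3/4 --
  BK 8.6: (41.617,31.207) -> (45.917,38.654) [heading=240, draw]
  FD 13: (45.917,38.654) -> (39.417,27.396) [heading=240, draw]
  REPEAT 2 [
    -- iteration 1/2 --
    RT 90: heading 240 -> 150
    BK 14.8: (39.417,27.396) -> (52.234,19.996) [heading=150, draw]
    LT 60: heading 150 -> 210
    -- iteration 2/2 --
    RT 90: heading 210 -> 120
    BK 14.8: (52.234,19.996) -> (59.634,7.179) [heading=120, draw]
    LT 60: heading 120 -> 180
  ]
  -- iteration 4/4 --
  BK 8.6: (59.634,7.179) -> (68.234,7.179) [heading=180, draw]
  FD 13: (68.234,7.179) -> (55.234,7.179) [heading=180, draw]
  REPEAT 2 [
    -- iteration 1/2 --
    RT 90: heading 180 -> 90
    BK 14.8: (55.234,7.179) -> (55.234,-7.621) [heading=90, draw]
    LT 60: heading 90 -> 150
    -- iteration 2/2 --
    RT 90: heading 150 -> 60
    BK 14.8: (55.234,-7.621) -> (47.834,-20.438) [heading=60, draw]
    LT 60: heading 60 -> 120
  ]
]
Final: pos=(47.834,-20.438), heading=120, 16 segment(s) drawn

Segment endpoints: x in {-8.6, 0, 4.4, 4.4, 7.5, 11.8, 14, 26.817, 39.417, 41.617, 45.917, 47.834, 52.234, 55.234, 59.634, 68.234}, y in {-20.438, -7.621, 0, 7.179, 7.179, 7.179, 14.8, 19.996, 23.807, 27.396, 27.617, 31.207, 31.207, 35.065, 38.654}
xmin=-8.6, ymin=-20.438, xmax=68.234, ymax=38.654

Answer: -8.6 -20.438 68.234 38.654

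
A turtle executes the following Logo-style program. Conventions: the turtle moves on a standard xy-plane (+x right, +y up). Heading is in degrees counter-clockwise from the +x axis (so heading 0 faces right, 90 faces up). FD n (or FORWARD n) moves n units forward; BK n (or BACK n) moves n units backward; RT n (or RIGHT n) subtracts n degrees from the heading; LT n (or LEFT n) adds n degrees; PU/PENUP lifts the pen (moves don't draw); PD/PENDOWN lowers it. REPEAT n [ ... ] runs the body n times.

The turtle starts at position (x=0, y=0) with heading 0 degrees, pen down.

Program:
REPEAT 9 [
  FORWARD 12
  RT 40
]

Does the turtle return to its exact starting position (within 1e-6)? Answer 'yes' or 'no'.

Executing turtle program step by step:
Start: pos=(0,0), heading=0, pen down
REPEAT 9 [
  -- iteration 1/9 --
  FD 12: (0,0) -> (12,0) [heading=0, draw]
  RT 40: heading 0 -> 320
  -- iteration 2/9 --
  FD 12: (12,0) -> (21.193,-7.713) [heading=320, draw]
  RT 40: heading 320 -> 280
  -- iteration 3/9 --
  FD 12: (21.193,-7.713) -> (23.276,-19.531) [heading=280, draw]
  RT 40: heading 280 -> 240
  -- iteration 4/9 --
  FD 12: (23.276,-19.531) -> (17.276,-29.923) [heading=240, draw]
  RT 40: heading 240 -> 200
  -- iteration 5/9 --
  FD 12: (17.276,-29.923) -> (6,-34.028) [heading=200, draw]
  RT 40: heading 200 -> 160
  -- iteration 6/9 --
  FD 12: (6,-34.028) -> (-5.276,-29.923) [heading=160, draw]
  RT 40: heading 160 -> 120
  -- iteration 7/9 --
  FD 12: (-5.276,-29.923) -> (-11.276,-19.531) [heading=120, draw]
  RT 40: heading 120 -> 80
  -- iteration 8/9 --
  FD 12: (-11.276,-19.531) -> (-9.193,-7.713) [heading=80, draw]
  RT 40: heading 80 -> 40
  -- iteration 9/9 --
  FD 12: (-9.193,-7.713) -> (0,0) [heading=40, draw]
  RT 40: heading 40 -> 0
]
Final: pos=(0,0), heading=0, 9 segment(s) drawn

Start position: (0, 0)
Final position: (0, 0)
Distance = 0; < 1e-6 -> CLOSED

Answer: yes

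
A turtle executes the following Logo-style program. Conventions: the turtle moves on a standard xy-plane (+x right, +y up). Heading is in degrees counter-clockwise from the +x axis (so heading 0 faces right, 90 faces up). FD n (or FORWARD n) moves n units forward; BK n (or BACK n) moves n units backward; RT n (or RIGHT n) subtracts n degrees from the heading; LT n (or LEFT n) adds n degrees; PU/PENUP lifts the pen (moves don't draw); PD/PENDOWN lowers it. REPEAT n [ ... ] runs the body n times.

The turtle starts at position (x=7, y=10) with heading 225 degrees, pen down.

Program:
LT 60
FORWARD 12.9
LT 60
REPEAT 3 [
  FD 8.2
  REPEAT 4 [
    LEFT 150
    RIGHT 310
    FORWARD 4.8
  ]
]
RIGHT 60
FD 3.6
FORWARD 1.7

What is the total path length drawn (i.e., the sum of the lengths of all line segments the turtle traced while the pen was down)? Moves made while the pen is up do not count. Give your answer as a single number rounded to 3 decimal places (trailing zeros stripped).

Executing turtle program step by step:
Start: pos=(7,10), heading=225, pen down
LT 60: heading 225 -> 285
FD 12.9: (7,10) -> (10.339,-2.46) [heading=285, draw]
LT 60: heading 285 -> 345
REPEAT 3 [
  -- iteration 1/3 --
  FD 8.2: (10.339,-2.46) -> (18.259,-4.583) [heading=345, draw]
  REPEAT 4 [
    -- iteration 1/4 --
    LT 150: heading 345 -> 135
    RT 310: heading 135 -> 185
    FD 4.8: (18.259,-4.583) -> (13.478,-5.001) [heading=185, draw]
    -- iteration 2/4 --
    LT 150: heading 185 -> 335
    RT 310: heading 335 -> 25
    FD 4.8: (13.478,-5.001) -> (17.828,-2.973) [heading=25, draw]
    -- iteration 3/4 --
    LT 150: heading 25 -> 175
    RT 310: heading 175 -> 225
    FD 4.8: (17.828,-2.973) -> (14.434,-6.367) [heading=225, draw]
    -- iteration 4/4 --
    LT 150: heading 225 -> 15
    RT 310: heading 15 -> 65
    FD 4.8: (14.434,-6.367) -> (16.462,-2.016) [heading=65, draw]
  ]
  -- iteration 2/3 --
  FD 8.2: (16.462,-2.016) -> (19.928,5.415) [heading=65, draw]
  REPEAT 4 [
    -- iteration 1/4 --
    LT 150: heading 65 -> 215
    RT 310: heading 215 -> 265
    FD 4.8: (19.928,5.415) -> (19.509,0.634) [heading=265, draw]
    -- iteration 2/4 --
    LT 150: heading 265 -> 55
    RT 310: heading 55 -> 105
    FD 4.8: (19.509,0.634) -> (18.267,5.27) [heading=105, draw]
    -- iteration 3/4 --
    LT 150: heading 105 -> 255
    RT 310: heading 255 -> 305
    FD 4.8: (18.267,5.27) -> (21.02,1.338) [heading=305, draw]
    -- iteration 4/4 --
    LT 150: heading 305 -> 95
    RT 310: heading 95 -> 145
    FD 4.8: (21.02,1.338) -> (17.088,4.091) [heading=145, draw]
  ]
  -- iteration 3/3 --
  FD 8.2: (17.088,4.091) -> (10.371,8.795) [heading=145, draw]
  REPEAT 4 [
    -- iteration 1/4 --
    LT 150: heading 145 -> 295
    RT 310: heading 295 -> 345
    FD 4.8: (10.371,8.795) -> (15.008,7.552) [heading=345, draw]
    -- iteration 2/4 --
    LT 150: heading 345 -> 135
    RT 310: heading 135 -> 185
    FD 4.8: (15.008,7.552) -> (10.226,7.134) [heading=185, draw]
    -- iteration 3/4 --
    LT 150: heading 185 -> 335
    RT 310: heading 335 -> 25
    FD 4.8: (10.226,7.134) -> (14.576,9.163) [heading=25, draw]
    -- iteration 4/4 --
    LT 150: heading 25 -> 175
    RT 310: heading 175 -> 225
    FD 4.8: (14.576,9.163) -> (11.182,5.768) [heading=225, draw]
  ]
]
RT 60: heading 225 -> 165
FD 3.6: (11.182,5.768) -> (7.705,6.7) [heading=165, draw]
FD 1.7: (7.705,6.7) -> (6.063,7.14) [heading=165, draw]
Final: pos=(6.063,7.14), heading=165, 18 segment(s) drawn

Segment lengths:
  seg 1: (7,10) -> (10.339,-2.46), length = 12.9
  seg 2: (10.339,-2.46) -> (18.259,-4.583), length = 8.2
  seg 3: (18.259,-4.583) -> (13.478,-5.001), length = 4.8
  seg 4: (13.478,-5.001) -> (17.828,-2.973), length = 4.8
  seg 5: (17.828,-2.973) -> (14.434,-6.367), length = 4.8
  seg 6: (14.434,-6.367) -> (16.462,-2.016), length = 4.8
  seg 7: (16.462,-2.016) -> (19.928,5.415), length = 8.2
  seg 8: (19.928,5.415) -> (19.509,0.634), length = 4.8
  seg 9: (19.509,0.634) -> (18.267,5.27), length = 4.8
  seg 10: (18.267,5.27) -> (21.02,1.338), length = 4.8
  seg 11: (21.02,1.338) -> (17.088,4.091), length = 4.8
  seg 12: (17.088,4.091) -> (10.371,8.795), length = 8.2
  seg 13: (10.371,8.795) -> (15.008,7.552), length = 4.8
  seg 14: (15.008,7.552) -> (10.226,7.134), length = 4.8
  seg 15: (10.226,7.134) -> (14.576,9.163), length = 4.8
  seg 16: (14.576,9.163) -> (11.182,5.768), length = 4.8
  seg 17: (11.182,5.768) -> (7.705,6.7), length = 3.6
  seg 18: (7.705,6.7) -> (6.063,7.14), length = 1.7
Total = 100.4

Answer: 100.4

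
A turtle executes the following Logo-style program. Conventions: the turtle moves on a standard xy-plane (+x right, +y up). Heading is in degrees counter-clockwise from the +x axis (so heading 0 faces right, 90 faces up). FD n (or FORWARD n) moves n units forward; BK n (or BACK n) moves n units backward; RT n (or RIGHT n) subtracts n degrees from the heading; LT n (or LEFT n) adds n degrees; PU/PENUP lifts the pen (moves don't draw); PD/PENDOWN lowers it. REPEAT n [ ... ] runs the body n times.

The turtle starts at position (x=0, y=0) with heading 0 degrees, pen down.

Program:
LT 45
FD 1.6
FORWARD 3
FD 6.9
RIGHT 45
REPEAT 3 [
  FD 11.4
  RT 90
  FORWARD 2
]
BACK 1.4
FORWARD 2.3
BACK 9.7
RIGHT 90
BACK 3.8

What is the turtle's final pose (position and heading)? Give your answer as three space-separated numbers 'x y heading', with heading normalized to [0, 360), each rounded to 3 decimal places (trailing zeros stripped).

Executing turtle program step by step:
Start: pos=(0,0), heading=0, pen down
LT 45: heading 0 -> 45
FD 1.6: (0,0) -> (1.131,1.131) [heading=45, draw]
FD 3: (1.131,1.131) -> (3.253,3.253) [heading=45, draw]
FD 6.9: (3.253,3.253) -> (8.132,8.132) [heading=45, draw]
RT 45: heading 45 -> 0
REPEAT 3 [
  -- iteration 1/3 --
  FD 11.4: (8.132,8.132) -> (19.532,8.132) [heading=0, draw]
  RT 90: heading 0 -> 270
  FD 2: (19.532,8.132) -> (19.532,6.132) [heading=270, draw]
  -- iteration 2/3 --
  FD 11.4: (19.532,6.132) -> (19.532,-5.268) [heading=270, draw]
  RT 90: heading 270 -> 180
  FD 2: (19.532,-5.268) -> (17.532,-5.268) [heading=180, draw]
  -- iteration 3/3 --
  FD 11.4: (17.532,-5.268) -> (6.132,-5.268) [heading=180, draw]
  RT 90: heading 180 -> 90
  FD 2: (6.132,-5.268) -> (6.132,-3.268) [heading=90, draw]
]
BK 1.4: (6.132,-3.268) -> (6.132,-4.668) [heading=90, draw]
FD 2.3: (6.132,-4.668) -> (6.132,-2.368) [heading=90, draw]
BK 9.7: (6.132,-2.368) -> (6.132,-12.068) [heading=90, draw]
RT 90: heading 90 -> 0
BK 3.8: (6.132,-12.068) -> (2.332,-12.068) [heading=0, draw]
Final: pos=(2.332,-12.068), heading=0, 13 segment(s) drawn

Answer: 2.332 -12.068 0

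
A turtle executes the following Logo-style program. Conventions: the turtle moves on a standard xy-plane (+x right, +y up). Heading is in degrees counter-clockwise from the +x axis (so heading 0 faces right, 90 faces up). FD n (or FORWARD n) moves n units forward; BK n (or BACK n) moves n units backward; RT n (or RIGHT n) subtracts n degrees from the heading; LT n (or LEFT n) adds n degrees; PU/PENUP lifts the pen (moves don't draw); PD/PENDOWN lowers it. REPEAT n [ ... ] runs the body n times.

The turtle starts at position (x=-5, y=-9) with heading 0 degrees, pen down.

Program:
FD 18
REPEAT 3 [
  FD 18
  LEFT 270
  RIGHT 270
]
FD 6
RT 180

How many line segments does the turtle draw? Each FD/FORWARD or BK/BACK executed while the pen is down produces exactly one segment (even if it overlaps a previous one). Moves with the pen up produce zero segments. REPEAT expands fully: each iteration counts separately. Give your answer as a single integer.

Answer: 5

Derivation:
Executing turtle program step by step:
Start: pos=(-5,-9), heading=0, pen down
FD 18: (-5,-9) -> (13,-9) [heading=0, draw]
REPEAT 3 [
  -- iteration 1/3 --
  FD 18: (13,-9) -> (31,-9) [heading=0, draw]
  LT 270: heading 0 -> 270
  RT 270: heading 270 -> 0
  -- iteration 2/3 --
  FD 18: (31,-9) -> (49,-9) [heading=0, draw]
  LT 270: heading 0 -> 270
  RT 270: heading 270 -> 0
  -- iteration 3/3 --
  FD 18: (49,-9) -> (67,-9) [heading=0, draw]
  LT 270: heading 0 -> 270
  RT 270: heading 270 -> 0
]
FD 6: (67,-9) -> (73,-9) [heading=0, draw]
RT 180: heading 0 -> 180
Final: pos=(73,-9), heading=180, 5 segment(s) drawn
Segments drawn: 5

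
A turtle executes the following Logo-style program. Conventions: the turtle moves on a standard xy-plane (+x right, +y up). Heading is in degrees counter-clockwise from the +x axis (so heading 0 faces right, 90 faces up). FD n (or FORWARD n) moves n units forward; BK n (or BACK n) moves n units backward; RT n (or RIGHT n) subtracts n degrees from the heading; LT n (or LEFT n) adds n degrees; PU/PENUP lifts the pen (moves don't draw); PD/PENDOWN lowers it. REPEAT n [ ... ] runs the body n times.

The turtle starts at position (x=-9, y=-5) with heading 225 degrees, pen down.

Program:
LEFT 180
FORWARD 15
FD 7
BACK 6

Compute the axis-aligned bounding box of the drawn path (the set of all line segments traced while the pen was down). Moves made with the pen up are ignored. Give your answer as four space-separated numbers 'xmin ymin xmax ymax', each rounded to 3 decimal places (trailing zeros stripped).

Executing turtle program step by step:
Start: pos=(-9,-5), heading=225, pen down
LT 180: heading 225 -> 45
FD 15: (-9,-5) -> (1.607,5.607) [heading=45, draw]
FD 7: (1.607,5.607) -> (6.556,10.556) [heading=45, draw]
BK 6: (6.556,10.556) -> (2.314,6.314) [heading=45, draw]
Final: pos=(2.314,6.314), heading=45, 3 segment(s) drawn

Segment endpoints: x in {-9, 1.607, 2.314, 6.556}, y in {-5, 5.607, 6.314, 10.556}
xmin=-9, ymin=-5, xmax=6.556, ymax=10.556

Answer: -9 -5 6.556 10.556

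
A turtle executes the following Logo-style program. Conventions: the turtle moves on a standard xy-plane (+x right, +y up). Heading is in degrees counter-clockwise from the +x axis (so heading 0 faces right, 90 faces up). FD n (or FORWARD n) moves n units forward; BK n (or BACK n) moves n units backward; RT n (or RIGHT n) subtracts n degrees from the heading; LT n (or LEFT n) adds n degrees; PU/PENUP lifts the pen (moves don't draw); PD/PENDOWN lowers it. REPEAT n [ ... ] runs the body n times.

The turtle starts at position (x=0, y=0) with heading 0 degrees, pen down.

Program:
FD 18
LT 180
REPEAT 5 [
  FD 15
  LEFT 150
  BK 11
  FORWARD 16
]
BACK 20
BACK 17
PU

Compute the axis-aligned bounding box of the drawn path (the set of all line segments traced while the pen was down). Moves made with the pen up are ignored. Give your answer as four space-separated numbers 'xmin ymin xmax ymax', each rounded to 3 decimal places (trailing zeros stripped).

Executing turtle program step by step:
Start: pos=(0,0), heading=0, pen down
FD 18: (0,0) -> (18,0) [heading=0, draw]
LT 180: heading 0 -> 180
REPEAT 5 [
  -- iteration 1/5 --
  FD 15: (18,0) -> (3,0) [heading=180, draw]
  LT 150: heading 180 -> 330
  BK 11: (3,0) -> (-6.526,5.5) [heading=330, draw]
  FD 16: (-6.526,5.5) -> (7.33,-2.5) [heading=330, draw]
  -- iteration 2/5 --
  FD 15: (7.33,-2.5) -> (20.321,-10) [heading=330, draw]
  LT 150: heading 330 -> 120
  BK 11: (20.321,-10) -> (25.821,-19.526) [heading=120, draw]
  FD 16: (25.821,-19.526) -> (17.821,-5.67) [heading=120, draw]
  -- iteration 3/5 --
  FD 15: (17.821,-5.67) -> (10.321,7.321) [heading=120, draw]
  LT 150: heading 120 -> 270
  BK 11: (10.321,7.321) -> (10.321,18.321) [heading=270, draw]
  FD 16: (10.321,18.321) -> (10.321,2.321) [heading=270, draw]
  -- iteration 4/5 --
  FD 15: (10.321,2.321) -> (10.321,-12.679) [heading=270, draw]
  LT 150: heading 270 -> 60
  BK 11: (10.321,-12.679) -> (4.821,-22.206) [heading=60, draw]
  FD 16: (4.821,-22.206) -> (12.821,-8.349) [heading=60, draw]
  -- iteration 5/5 --
  FD 15: (12.821,-8.349) -> (20.321,4.641) [heading=60, draw]
  LT 150: heading 60 -> 210
  BK 11: (20.321,4.641) -> (29.847,10.141) [heading=210, draw]
  FD 16: (29.847,10.141) -> (15.99,2.141) [heading=210, draw]
]
BK 20: (15.99,2.141) -> (33.311,12.141) [heading=210, draw]
BK 17: (33.311,12.141) -> (48.033,20.641) [heading=210, draw]
PU: pen up
Final: pos=(48.033,20.641), heading=210, 18 segment(s) drawn

Segment endpoints: x in {-6.526, 0, 3, 4.821, 7.33, 10.321, 10.321, 10.321, 10.321, 12.821, 15.99, 17.821, 18, 20.321, 20.321, 25.821, 29.847, 33.311, 48.033}, y in {-22.206, -19.526, -12.679, -10, -8.349, -5.67, -2.5, 0, 0, 2.141, 2.321, 4.641, 5.5, 7.321, 10.141, 12.141, 18.321, 20.641}
xmin=-6.526, ymin=-22.206, xmax=48.033, ymax=20.641

Answer: -6.526 -22.206 48.033 20.641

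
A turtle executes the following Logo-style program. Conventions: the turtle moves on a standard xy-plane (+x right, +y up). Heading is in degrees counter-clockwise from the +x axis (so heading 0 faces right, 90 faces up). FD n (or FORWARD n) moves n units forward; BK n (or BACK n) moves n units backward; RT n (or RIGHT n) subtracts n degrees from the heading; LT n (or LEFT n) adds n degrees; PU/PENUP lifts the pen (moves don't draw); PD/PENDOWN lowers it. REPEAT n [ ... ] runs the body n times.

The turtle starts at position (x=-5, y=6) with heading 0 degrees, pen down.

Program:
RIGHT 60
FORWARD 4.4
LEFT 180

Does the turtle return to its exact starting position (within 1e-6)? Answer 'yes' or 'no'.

Answer: no

Derivation:
Executing turtle program step by step:
Start: pos=(-5,6), heading=0, pen down
RT 60: heading 0 -> 300
FD 4.4: (-5,6) -> (-2.8,2.189) [heading=300, draw]
LT 180: heading 300 -> 120
Final: pos=(-2.8,2.189), heading=120, 1 segment(s) drawn

Start position: (-5, 6)
Final position: (-2.8, 2.189)
Distance = 4.4; >= 1e-6 -> NOT closed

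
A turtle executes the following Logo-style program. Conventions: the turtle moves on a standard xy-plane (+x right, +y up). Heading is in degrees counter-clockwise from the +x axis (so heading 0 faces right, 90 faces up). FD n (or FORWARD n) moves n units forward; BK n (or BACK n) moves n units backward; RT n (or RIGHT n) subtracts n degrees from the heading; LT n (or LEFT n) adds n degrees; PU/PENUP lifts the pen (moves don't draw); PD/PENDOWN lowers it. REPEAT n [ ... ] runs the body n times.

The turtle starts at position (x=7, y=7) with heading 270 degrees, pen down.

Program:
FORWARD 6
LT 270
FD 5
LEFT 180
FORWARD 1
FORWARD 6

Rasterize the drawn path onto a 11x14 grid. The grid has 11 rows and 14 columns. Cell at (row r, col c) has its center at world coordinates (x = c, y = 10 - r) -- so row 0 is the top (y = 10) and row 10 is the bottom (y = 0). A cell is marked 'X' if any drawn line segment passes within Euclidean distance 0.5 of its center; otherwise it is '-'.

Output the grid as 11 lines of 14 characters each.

Segment 0: (7,7) -> (7,1)
Segment 1: (7,1) -> (2,1)
Segment 2: (2,1) -> (3,1)
Segment 3: (3,1) -> (9,1)

Answer: --------------
--------------
--------------
-------X------
-------X------
-------X------
-------X------
-------X------
-------X------
--XXXXXXXX----
--------------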